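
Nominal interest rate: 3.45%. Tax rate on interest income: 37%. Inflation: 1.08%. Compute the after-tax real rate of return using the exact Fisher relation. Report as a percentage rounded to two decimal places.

After-tax nominal return = 3.45% × (1 − 0.37) = 2.1735%.
1 + r = 1.021735 / 1.01080 = 1.010818
After-tax real rate = 1.010818 − 1 → 1.08%.

1.08%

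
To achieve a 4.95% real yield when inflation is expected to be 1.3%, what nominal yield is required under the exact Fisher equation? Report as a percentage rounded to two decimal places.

6.31%

(1 + i) = (1 + r)(1 + π) = 1.04950 × 1.01300 = 1.0631435
i = 1.0631435 − 1, so the required nominal rate is 6.31%.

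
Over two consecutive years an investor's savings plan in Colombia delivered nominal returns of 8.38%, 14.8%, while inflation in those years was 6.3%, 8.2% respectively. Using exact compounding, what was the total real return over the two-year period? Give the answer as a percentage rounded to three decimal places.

Nominal growth factor = 1.0838 × 1.1480 = 1.244202
Price-level growth factor = 1.0630 × 1.0820 = 1.150166
Real growth factor = 1.244202 / 1.150166 = 1.081759
Total real return = 1.081759 − 1 → 8.176%.

8.176%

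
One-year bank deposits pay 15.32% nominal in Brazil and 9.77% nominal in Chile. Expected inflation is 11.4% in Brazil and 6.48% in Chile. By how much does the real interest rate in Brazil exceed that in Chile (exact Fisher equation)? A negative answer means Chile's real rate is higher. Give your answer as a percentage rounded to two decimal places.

0.43%

Brazil: (1 + 0.1532)/(1 + 0.1140) − 1 = 3.5189%
Chile: (1 + 0.0977)/(1 + 0.0648) − 1 = 3.0898%
Differential = 3.5189% − 3.0898% = 0.4291% → 0.43%.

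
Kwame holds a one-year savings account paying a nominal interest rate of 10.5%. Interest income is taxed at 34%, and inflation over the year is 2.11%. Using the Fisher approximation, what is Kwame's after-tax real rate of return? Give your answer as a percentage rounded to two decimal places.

After-tax nominal return = 10.5% × (1 − 0.34) = 6.9300%.
r ≈ 6.9300% − 2.11% → 4.82%.

4.82%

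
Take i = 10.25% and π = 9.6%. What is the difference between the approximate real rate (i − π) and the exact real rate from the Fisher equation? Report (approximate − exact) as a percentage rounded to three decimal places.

0.057%

Approximate: r ≈ 10.250% − 9.600% = 0.6500%
Exact: (1 + 0.1025)/(1 + 0.0960) − 1 = 0.5931%
Error = 0.6500% − 0.5931% = 0.0569% → 0.057%.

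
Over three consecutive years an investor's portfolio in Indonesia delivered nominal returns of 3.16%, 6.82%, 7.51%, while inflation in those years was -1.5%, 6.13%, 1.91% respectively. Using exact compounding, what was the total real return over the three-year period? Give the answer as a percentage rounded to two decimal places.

Nominal growth factor = 1.0316 × 1.0682 × 1.0751 = 1.184712
Price-level growth factor = 0.9850 × 1.0613 × 1.0191 = 1.065347
Real growth factor = 1.184712 / 1.065347 = 1.112043
Total real return = 1.112043 − 1 → 11.20%.

11.20%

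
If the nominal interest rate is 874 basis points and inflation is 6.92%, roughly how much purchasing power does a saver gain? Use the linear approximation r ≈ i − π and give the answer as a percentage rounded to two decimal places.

r ≈ i − π = 8.74% − 6.92% = 1.82%.

1.82%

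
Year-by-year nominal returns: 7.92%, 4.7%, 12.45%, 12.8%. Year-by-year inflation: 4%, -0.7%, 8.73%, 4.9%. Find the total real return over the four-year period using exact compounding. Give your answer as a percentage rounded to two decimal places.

Nominal growth factor = 1.0792 × 1.0470 × 1.1245 × 1.1280 = 1.433234
Price-level growth factor = 1.0400 × 0.9930 × 1.0873 × 1.0490 = 1.177897
Real growth factor = 1.433234 / 1.177897 = 1.216773
Total real return = 1.216773 − 1 → 21.68%.

21.68%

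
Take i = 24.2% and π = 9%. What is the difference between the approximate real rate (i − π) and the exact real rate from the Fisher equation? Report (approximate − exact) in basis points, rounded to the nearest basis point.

Approximate: r ≈ 24.200% − 9.000% = 15.2000%
Exact: (1 + 0.2420)/(1 + 0.0900) − 1 = 13.94495%
Error = 15.2000% − 13.94495% = 1.25505% → 126 basis points.

126 basis points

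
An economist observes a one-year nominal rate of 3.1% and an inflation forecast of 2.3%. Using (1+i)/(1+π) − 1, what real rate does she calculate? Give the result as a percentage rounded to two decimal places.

0.78%

1 + r = 1.03100 / 1.02300 = 1.007820
r = 1.007820 − 1 = 0.7820%, i.e. 0.78%.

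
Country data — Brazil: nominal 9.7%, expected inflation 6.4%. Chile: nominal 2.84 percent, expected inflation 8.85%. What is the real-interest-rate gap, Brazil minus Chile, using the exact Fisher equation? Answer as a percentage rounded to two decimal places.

8.62%

Brazil: (1 + 0.0970)/(1 + 0.0640) − 1 = 3.1015%
Chile: (1 + 0.0284)/(1 + 0.0885) − 1 = -5.5214%
Differential = 3.1015% − (-5.5214%) = 8.6229% → 8.62%.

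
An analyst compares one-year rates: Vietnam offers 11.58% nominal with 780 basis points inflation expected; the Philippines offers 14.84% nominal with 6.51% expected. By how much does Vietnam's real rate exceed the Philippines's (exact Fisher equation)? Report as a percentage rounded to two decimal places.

Vietnam: (1 + 0.1158)/(1 + 0.0780) − 1 = 3.5065%
The Philippines: (1 + 0.1484)/(1 + 0.0651) − 1 = 7.8209%
Differential = 3.5065% − 7.8209% = -4.3144% → -4.31%.

-4.31%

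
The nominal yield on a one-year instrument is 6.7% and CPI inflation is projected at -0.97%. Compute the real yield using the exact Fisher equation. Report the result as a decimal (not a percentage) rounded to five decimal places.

By the Fisher identity, 1 + r = (1 + i)/(1 + π).
1 + r = 1.06700 / 0.99030 = 1.077451
r = 1.077451 − 1 = 7.7451%, i.e. 0.07745.

0.07745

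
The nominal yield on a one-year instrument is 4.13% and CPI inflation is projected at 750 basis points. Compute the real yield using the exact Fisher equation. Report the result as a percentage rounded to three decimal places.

-3.135%

By the Fisher relation, 1 + r = (1 + i)/(1 + π).
1 + r = 1.04130 / 1.07500 = 0.968651
r = 0.968651 − 1 = -3.1349%, i.e. -3.135%.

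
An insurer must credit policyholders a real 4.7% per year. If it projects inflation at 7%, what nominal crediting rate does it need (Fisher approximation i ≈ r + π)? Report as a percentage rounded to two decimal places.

i ≈ r + π = 4.7% + 7% = 11.70%.

11.70%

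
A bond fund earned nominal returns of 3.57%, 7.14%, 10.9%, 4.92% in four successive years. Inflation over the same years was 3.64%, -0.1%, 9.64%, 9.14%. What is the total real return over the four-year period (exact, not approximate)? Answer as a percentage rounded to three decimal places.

4.215%

Nominal growth factor = 1.0357 × 1.0714 × 1.1090 × 1.0492 = 1.291146
Price-level growth factor = 1.0364 × 0.9990 × 1.0964 × 1.0914 = 1.238927
Real growth factor = 1.291146 / 1.238927 = 1.042148
Total real return = 1.042148 − 1 → 4.215%.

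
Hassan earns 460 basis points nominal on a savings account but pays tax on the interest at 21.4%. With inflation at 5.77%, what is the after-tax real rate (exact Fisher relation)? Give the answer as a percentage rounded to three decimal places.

-2.037%

After-tax nominal return = 4.6% × (1 − 0.214) = 3.6156%.
1 + r = 1.036156 / 1.05770 = 0.979631
After-tax real rate = 0.979631 − 1 → -2.037%.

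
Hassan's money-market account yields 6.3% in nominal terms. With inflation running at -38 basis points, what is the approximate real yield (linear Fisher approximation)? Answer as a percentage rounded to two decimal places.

6.68%

r ≈ i − π = 6.3% − (-0.38%) = 6.68%.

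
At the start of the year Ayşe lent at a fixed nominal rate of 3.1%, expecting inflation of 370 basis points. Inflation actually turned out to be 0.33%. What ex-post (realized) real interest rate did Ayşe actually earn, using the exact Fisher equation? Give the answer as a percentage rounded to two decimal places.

2.76%

Ex-post: (1 + 0.0310)/(1 + 0.0033) − 1 = 2.7609%
So the realized real rate is 2.76%.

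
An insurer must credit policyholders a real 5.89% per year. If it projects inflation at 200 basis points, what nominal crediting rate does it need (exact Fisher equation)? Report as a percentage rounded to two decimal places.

(1 + i) = (1 + r)(1 + π) = 1.05890 × 1.02000 = 1.080078
i = 1.080078 − 1, so the required nominal rate is 8.01%.

8.01%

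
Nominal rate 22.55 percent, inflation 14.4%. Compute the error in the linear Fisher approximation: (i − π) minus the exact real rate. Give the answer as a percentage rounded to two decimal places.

1.03%

Approximate: r ≈ 22.550% − 14.400% = 8.1500%
Exact: (1 + 0.2255)/(1 + 0.1440) − 1 = 7.1241%
Error = 8.1500% − 7.1241% = 1.0259% → 1.03%.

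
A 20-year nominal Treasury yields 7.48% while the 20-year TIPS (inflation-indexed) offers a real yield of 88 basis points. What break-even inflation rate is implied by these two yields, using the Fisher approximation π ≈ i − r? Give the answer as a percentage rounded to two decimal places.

6.60%

π ≈ i − r = 7.48% − 0.88% → 6.60%.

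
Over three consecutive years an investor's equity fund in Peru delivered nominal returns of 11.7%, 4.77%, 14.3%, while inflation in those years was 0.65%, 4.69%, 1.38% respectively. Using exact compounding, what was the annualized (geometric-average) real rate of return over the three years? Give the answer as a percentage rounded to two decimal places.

Nominal growth factor = 1.1170 × 1.0477 × 1.1430 = 1.33763107
Price-level growth factor = 1.0065 × 1.0469 × 1.0138 = 1.06824598
Real growth factor = 1.33763107 / 1.06824598 = 1.25217515
Annualized real rate = 1.25217515^(1/3) − 1 = 7.7842% → 7.78%.

7.78%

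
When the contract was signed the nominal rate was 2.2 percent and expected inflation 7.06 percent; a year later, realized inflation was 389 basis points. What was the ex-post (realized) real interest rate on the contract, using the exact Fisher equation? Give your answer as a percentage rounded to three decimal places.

-1.627%

Ex-post: (1 + 0.0220)/(1 + 0.0389) − 1 = -1.6267%
So the realized real rate is -1.627%.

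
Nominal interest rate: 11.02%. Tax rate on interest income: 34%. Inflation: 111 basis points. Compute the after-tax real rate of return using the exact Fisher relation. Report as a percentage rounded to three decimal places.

6.096%

After-tax nominal return = 11.02% × (1 − 0.34) = 7.2732%.
1 + r = 1.072732 / 1.01110 = 1.0609554
After-tax real rate = 1.0609554 − 1 → 6.096%.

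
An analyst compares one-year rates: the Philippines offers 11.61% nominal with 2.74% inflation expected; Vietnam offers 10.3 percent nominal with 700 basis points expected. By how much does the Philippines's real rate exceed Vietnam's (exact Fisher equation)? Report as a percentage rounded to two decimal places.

5.55%

The Philippines: (1 + 0.1161)/(1 + 0.0274) − 1 = 8.6334%
Vietnam: (1 + 0.1030)/(1 + 0.0700) − 1 = 3.0841%
Differential = 8.6334% − 3.0841% = 5.5493% → 5.55%.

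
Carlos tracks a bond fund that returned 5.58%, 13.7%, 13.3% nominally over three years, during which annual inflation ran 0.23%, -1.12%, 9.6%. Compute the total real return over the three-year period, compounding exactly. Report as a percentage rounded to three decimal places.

Nominal growth factor = 1.0558 × 1.1370 × 1.1330 = 1.360104
Price-level growth factor = 1.0023 × 0.9888 × 1.0960 = 1.086217
Real growth factor = 1.360104 / 1.086217 = 1.252147
Total real return = 1.252147 − 1 → 25.215%.

25.215%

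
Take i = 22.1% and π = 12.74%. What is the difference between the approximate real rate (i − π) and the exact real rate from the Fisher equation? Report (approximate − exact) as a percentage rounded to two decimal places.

Approximate: r ≈ 22.100% − 12.740% = 9.3600%
Exact: (1 + 0.2210)/(1 + 0.1274) − 1 = 8.3023%
Error = 9.3600% − 8.3023% = 1.0577% → 1.06%.

1.06%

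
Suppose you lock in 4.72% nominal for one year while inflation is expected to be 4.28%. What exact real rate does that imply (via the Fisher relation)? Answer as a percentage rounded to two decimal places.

1 + r = 1.04720 / 1.04280 = 1.004219
r = 1.004219 − 1 = 0.4219%, i.e. 0.42%.

0.42%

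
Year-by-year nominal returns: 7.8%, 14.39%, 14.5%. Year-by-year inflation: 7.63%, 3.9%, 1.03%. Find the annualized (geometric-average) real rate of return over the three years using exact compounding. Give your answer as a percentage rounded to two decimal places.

7.71%

Nominal growth factor = 1.0780 × 1.1439 × 1.1450 = 1.41192721
Price-level growth factor = 1.0763 × 1.0390 × 1.0103 = 1.12979394
Real growth factor = 1.41192721 / 1.12979394 = 1.24972100
Annualized real rate = 1.24972100^(1/3) − 1 = 7.7137% → 7.71%.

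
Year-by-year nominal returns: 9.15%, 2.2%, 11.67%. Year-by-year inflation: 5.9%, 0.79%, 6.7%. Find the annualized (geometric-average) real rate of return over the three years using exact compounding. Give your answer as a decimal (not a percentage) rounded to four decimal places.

0.0303

Compound the nominal returns: 1.0915 × 1.0220 × 1.1167 = 1.24569337.
Compound inflation: 1.0590 × 1.0079 × 1.0670 = 1.13887963.
Deflate: 1.24569337 / 1.13887963 = 1.09378844.
Annualized real rate = 1.09378844^(1/3) − 1 = 3.0333% → 0.0303.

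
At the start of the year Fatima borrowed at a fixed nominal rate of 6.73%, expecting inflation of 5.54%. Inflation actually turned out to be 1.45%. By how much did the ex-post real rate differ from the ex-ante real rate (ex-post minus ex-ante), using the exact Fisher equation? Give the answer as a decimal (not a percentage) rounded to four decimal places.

0.0408

Ex-ante: (1 + 0.0673)/(1 + 0.0554) − 1 = 1.1275%
Ex-post: (1 + 0.0673)/(1 + 0.0145) − 1 = 5.2045%
Difference (ex-post − ex-ante) = 4.0770% → 0.0408.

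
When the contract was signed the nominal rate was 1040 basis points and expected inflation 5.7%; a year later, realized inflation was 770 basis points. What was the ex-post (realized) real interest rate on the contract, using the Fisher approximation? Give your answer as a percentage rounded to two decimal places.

Ex-post: 10.4% − 7.7% = 2.700%
So the realized real rate is 2.70%.

2.70%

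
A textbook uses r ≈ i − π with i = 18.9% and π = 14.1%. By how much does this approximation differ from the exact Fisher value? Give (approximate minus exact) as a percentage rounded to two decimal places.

0.59%

Approximate: r ≈ 18.900% − 14.100% = 4.8000%
Exact: (1 + 0.1890)/(1 + 0.1410) − 1 = 4.2068%
Error = 4.8000% − 4.2068% = 0.5932% → 0.59%.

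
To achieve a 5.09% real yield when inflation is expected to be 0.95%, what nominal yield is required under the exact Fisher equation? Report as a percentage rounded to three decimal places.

6.088%

(1 + i) = (1 + r)(1 + π) = 1.05090 × 1.00950 = 1.06088355
i = 1.06088355 − 1, so the required nominal rate is 6.088%.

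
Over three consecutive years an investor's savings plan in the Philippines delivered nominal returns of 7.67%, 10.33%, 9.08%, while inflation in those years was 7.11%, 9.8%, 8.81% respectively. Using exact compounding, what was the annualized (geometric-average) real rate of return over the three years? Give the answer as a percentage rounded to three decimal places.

Nominal growth factor = 1.0767 × 1.1033 × 1.0908 = 1.29578653
Price-level growth factor = 1.0711 × 1.0980 × 1.0881 = 1.27967937
Real growth factor = 1.29578653 / 1.27967937 = 1.01258687
Annualized real rate = 1.01258687^(1/3) − 1 = 0.4178% → 0.418%.

0.418%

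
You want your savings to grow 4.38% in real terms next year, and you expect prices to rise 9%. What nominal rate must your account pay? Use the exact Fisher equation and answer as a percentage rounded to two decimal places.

(1 + i) = (1 + r)(1 + π) = 1.04380 × 1.09000 = 1.137742
i = 1.137742 − 1, so the required nominal rate is 13.77%.

13.77%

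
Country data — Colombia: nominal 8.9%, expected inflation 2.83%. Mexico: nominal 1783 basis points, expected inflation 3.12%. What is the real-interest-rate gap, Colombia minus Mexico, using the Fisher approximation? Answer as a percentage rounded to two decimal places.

-8.64%

Colombia: 8.9% − 2.83% = 6.070%
Mexico: 17.83% − 3.12% = 14.710%
Differential = -8.640% → -8.64%.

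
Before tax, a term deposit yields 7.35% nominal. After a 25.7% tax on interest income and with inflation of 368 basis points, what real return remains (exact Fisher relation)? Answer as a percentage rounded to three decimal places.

After-tax nominal return = 7.35% × (1 − 0.257) = 5.46105%.
1 + r = 1.0546105 / 1.03680 = 1.017178
After-tax real rate = 1.017178 − 1 → 1.718%.

1.718%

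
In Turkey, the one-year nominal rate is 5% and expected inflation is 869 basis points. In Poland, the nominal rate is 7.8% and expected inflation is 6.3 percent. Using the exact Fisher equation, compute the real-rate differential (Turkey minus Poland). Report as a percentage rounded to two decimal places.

Turkey: (1 + 0.0500)/(1 + 0.0869) − 1 = -3.3950%
Poland: (1 + 0.0780)/(1 + 0.0630) − 1 = 1.4111%
Differential = -3.3950% − 1.4111% = -4.8061% → -4.81%.

-4.81%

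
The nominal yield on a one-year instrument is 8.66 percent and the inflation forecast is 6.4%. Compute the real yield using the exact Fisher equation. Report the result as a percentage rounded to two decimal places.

By the Fisher identity, 1 + r = (1 + i)/(1 + π).
1 + r = 1.08660 / 1.06400 = 1.021241
r = 1.021241 − 1 = 2.1241%, i.e. 2.12%.

2.12%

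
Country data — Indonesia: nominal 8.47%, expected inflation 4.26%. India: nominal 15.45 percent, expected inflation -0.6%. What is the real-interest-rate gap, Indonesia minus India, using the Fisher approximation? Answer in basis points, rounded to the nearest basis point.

Indonesia: 8.47% − 4.26% = 4.210%
India: 15.45% − (-0.6%) = 16.050%
Differential = -11.840% → -1184 basis points.

-1184 basis points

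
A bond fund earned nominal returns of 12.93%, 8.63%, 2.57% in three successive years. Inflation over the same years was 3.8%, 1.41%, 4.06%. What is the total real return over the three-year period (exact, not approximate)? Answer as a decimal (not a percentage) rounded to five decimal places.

Compound the nominal returns: 1.1293 × 1.0863 × 1.0257 = 1.258286.
Compound inflation: 1.0380 × 1.0141 × 1.0406 = 1.095373.
Deflate: 1.258286 / 1.095373 = 1.148729.
Total real return = 1.148729 − 1 → 0.14873.

0.14873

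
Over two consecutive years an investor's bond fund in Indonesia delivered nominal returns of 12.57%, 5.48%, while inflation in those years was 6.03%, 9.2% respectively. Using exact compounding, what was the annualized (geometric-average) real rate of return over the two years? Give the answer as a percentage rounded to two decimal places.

1.27%

Nominal growth factor = 1.1257 × 1.0548 = 1.18738836
Price-level growth factor = 1.0603 × 1.0920 = 1.15784760
Real growth factor = 1.18738836 / 1.15784760 = 1.02551351
Annualized real rate = 1.02551351^(1/2) − 1 = 1.2676% → 1.27%.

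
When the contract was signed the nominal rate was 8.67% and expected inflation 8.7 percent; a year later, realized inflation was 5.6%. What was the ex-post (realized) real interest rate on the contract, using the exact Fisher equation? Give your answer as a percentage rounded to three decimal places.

2.907%

Ex-post: (1 + 0.0867)/(1 + 0.0560) − 1 = 2.9072%
So the realized real rate is 2.907%.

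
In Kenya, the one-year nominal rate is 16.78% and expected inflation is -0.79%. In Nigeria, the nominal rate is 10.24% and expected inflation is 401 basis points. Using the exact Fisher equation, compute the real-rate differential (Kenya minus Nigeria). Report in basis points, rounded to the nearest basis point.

Kenya: (1 + 0.1678)/(1 − 0.0079) − 1 = 17.7099%
Nigeria: (1 + 0.1024)/(1 + 0.0401) − 1 = 5.9898%
Differential = 17.7099% − 5.9898% = 11.7201% → 1172 basis points.

1172 basis points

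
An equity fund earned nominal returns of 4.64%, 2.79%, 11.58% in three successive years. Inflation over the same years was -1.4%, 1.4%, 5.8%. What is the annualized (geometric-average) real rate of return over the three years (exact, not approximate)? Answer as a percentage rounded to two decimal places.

Compound the nominal returns: 1.0464 × 1.0279 × 1.1158 = 1.20014841.
Compound inflation: 0.9860 × 1.0140 × 1.0580 = 1.05779263.
Deflate: 1.20014841 / 1.05779263 = 1.13457815.
Annualized real rate = 1.13457815^(1/3) − 1 = 4.2985% → 4.30%.

4.30%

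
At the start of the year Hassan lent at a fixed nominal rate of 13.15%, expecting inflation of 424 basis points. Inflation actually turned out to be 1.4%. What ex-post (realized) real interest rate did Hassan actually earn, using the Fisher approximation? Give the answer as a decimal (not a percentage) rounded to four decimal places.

Ex-post: 13.15% − 1.4% = 11.750%
So the realized real rate is 0.1175.

0.1175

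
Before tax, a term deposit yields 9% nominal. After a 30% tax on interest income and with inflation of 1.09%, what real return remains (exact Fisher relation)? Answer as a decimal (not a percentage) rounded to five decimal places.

After-tax nominal return = 9% × (1 − 0.3) = 6.3000%.
1 + r = 1.06300 / 1.01090 = 1.051538
After-tax real rate = 1.051538 − 1 → 0.05154.

0.05154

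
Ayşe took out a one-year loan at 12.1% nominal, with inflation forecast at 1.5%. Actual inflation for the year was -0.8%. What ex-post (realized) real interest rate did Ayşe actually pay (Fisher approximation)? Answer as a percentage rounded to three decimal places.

12.900%

Ex-post: 12.1% − (-0.8%) = 12.900%
So the realized real rate is 12.900%.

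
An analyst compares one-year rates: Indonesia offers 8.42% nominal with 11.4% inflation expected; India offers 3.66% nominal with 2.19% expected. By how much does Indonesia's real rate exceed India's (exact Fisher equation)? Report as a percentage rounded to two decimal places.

-4.11%

Indonesia: (1 + 0.0842)/(1 + 0.1140) − 1 = -2.6750%
India: (1 + 0.0366)/(1 + 0.0219) − 1 = 1.4385%
Differential = -2.6750% − 1.4385% = -4.1135% → -4.11%.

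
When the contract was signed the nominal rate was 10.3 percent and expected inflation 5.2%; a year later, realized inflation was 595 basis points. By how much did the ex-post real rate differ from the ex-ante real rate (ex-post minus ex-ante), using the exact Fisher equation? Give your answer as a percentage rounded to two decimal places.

-0.74%

Ex-ante: (1 + 0.1030)/(1 + 0.0520) − 1 = 4.8479%
Ex-post: (1 + 0.1030)/(1 + 0.0595) − 1 = 4.1057%
Difference (ex-post − ex-ante) = -0.7422% → -0.74%.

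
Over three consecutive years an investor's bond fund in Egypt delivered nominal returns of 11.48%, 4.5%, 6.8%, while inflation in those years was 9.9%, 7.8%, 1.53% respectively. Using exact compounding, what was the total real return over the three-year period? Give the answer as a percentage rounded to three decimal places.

Nominal growth factor = 1.1148 × 1.0450 × 1.0680 = 1.2441837
Price-level growth factor = 1.0990 × 1.0780 × 1.0153 = 1.2028482
Real growth factor = 1.2441837 / 1.2028482 = 1.0343646
Total real return = 1.0343646 − 1 → 3.436%.

3.436%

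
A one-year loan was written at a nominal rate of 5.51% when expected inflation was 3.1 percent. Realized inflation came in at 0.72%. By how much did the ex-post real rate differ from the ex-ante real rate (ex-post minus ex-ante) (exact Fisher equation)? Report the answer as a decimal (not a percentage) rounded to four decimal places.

0.0242

Ex-ante: (1 + 0.0551)/(1 + 0.0310) − 1 = 2.3375%
Ex-post: (1 + 0.0551)/(1 + 0.0072) − 1 = 4.7558%
Difference (ex-post − ex-ante) = 2.4182% → 0.0242.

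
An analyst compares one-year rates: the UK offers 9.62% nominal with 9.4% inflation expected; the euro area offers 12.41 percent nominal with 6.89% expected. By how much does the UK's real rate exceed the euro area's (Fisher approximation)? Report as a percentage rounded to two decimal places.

-5.30%

The UK: 9.62% − 9.4% = 0.220%
The euro area: 12.41% − 6.89% = 5.520%
Differential = -5.300% → -5.30%.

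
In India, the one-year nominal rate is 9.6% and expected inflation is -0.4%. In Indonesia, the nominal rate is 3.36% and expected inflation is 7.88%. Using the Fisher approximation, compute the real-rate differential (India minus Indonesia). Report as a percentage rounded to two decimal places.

India: 9.6% − (-0.4%) = 10.000%
Indonesia: 3.36% − 7.88% = -4.520%
Differential = 14.520% → 14.52%.

14.52%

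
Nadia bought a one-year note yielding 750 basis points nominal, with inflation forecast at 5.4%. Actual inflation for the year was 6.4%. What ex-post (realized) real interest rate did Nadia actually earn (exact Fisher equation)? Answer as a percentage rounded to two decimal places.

1.03%

Ex-post: (1 + 0.0750)/(1 + 0.0640) − 1 = 1.0338%
So the realized real rate is 1.03%.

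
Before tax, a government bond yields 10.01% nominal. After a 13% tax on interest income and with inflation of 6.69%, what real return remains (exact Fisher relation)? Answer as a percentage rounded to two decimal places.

After-tax nominal return = 10.01% × (1 − 0.13) = 8.7087%.
1 + r = 1.087087 / 1.06690 = 1.018921
After-tax real rate = 1.018921 − 1 → 1.89%.

1.89%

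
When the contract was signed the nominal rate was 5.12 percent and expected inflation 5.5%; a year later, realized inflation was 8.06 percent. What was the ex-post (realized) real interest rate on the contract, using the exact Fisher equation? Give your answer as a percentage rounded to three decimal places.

Ex-post: (1 + 0.0512)/(1 + 0.0806) − 1 = -2.7207%
So the realized real rate is -2.721%.

-2.721%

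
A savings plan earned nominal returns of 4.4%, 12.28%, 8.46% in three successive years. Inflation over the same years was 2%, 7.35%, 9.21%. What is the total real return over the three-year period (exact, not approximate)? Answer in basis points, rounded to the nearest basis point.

632 basis points

Compound the nominal returns: 1.0440 × 1.1228 × 1.0846 = 1.271372.
Compound inflation: 1.0200 × 1.0735 × 1.0921 = 1.195817.
Deflate: 1.271372 / 1.195817 = 1.063183.
Total real return = 1.063183 − 1 → 632 basis points.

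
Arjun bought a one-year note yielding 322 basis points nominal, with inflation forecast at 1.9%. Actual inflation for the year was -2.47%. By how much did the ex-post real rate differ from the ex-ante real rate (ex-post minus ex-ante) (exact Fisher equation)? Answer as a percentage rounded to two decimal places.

4.54%

Ex-ante: (1 + 0.0322)/(1 + 0.0190) − 1 = 1.2954%
Ex-post: (1 + 0.0322)/(1 − 0.0247) − 1 = 5.8341%
Difference (ex-post − ex-ante) = 4.5387% → 4.54%.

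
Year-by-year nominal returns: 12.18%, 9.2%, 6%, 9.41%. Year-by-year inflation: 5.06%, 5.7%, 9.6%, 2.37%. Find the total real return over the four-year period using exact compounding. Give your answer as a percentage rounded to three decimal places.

14.026%

Compound the nominal returns: 1.1218 × 1.0920 × 1.0600 × 1.0941 = 1.420695.
Compound inflation: 1.0506 × 1.0570 × 1.0960 × 1.0237 = 1.245936.
Deflate: 1.420695 / 1.245936 = 1.140264.
Total real return = 1.140264 − 1 → 14.026%.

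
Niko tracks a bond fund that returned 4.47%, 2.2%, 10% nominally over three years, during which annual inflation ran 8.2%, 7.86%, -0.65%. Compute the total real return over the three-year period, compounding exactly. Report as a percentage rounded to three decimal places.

Compound the nominal returns: 1.0447 × 1.0220 × 1.1000 = 1.174452.
Compound inflation: 1.0820 × 1.0786 × 0.9935 = 1.159459.
Deflate: 1.174452 / 1.159459 = 1.012930.
Total real return = 1.012930 − 1 → 1.293%.

1.293%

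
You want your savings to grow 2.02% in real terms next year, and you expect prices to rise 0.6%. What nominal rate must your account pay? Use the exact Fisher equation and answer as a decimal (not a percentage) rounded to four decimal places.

(1 + i) = (1 + r)(1 + π) = 1.02020 × 1.00600 = 1.0263212
i = 1.0263212 − 1, so the required nominal rate is 0.0263.

0.0263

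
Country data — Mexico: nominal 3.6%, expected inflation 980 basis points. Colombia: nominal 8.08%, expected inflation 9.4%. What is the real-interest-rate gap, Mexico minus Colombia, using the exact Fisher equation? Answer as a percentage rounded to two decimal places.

Mexico: (1 + 0.0360)/(1 + 0.0980) − 1 = -5.6466%
Colombia: (1 + 0.0808)/(1 + 0.0940) − 1 = -1.2066%
Differential = -5.6466% − (-1.2066%) = -4.4400% → -4.44%.

-4.44%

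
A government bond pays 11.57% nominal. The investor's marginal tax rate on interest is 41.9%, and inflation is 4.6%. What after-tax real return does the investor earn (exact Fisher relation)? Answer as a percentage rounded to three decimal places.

2.029%

After-tax nominal return = 11.57% × (1 − 0.419) = 6.72217%.
1 + r = 1.0672217 / 1.04600 = 1.020288
After-tax real rate = 1.020288 − 1 → 2.029%.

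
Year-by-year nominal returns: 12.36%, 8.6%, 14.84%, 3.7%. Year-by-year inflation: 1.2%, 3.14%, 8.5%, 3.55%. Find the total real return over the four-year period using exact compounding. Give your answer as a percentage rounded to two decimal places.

23.92%

Compound the nominal returns: 1.1236 × 1.0860 × 1.1484 × 1.0370 = 1.453160.
Compound inflation: 1.0120 × 1.0314 × 1.0850 × 1.0355 = 1.172702.
Deflate: 1.453160 / 1.172702 = 1.239156.
Total real return = 1.239156 − 1 → 23.92%.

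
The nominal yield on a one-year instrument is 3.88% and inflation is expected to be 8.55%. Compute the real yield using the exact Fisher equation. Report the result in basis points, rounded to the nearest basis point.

1 + r = 1.03880 / 1.08550 = 0.956978
r = 0.956978 − 1 = -4.3022%, i.e. -430 basis points.

-430 basis points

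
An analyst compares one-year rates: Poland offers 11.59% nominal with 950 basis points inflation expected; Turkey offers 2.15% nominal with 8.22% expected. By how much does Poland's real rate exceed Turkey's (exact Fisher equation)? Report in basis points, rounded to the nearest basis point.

752 basis points

Poland: (1 + 0.1159)/(1 + 0.0950) − 1 = 1.9087%
Turkey: (1 + 0.0215)/(1 + 0.0822) − 1 = -5.6089%
Differential = 1.9087% − (-5.6089%) = 7.5176% → 752 basis points.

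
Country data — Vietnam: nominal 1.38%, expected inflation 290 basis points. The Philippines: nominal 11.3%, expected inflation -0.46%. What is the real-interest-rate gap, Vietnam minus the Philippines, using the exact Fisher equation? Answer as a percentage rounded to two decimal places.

-13.29%

Vietnam: (1 + 0.0138)/(1 + 0.0290) − 1 = -1.4772%
The Philippines: (1 + 0.1130)/(1 − 0.0046) − 1 = 11.8143%
Differential = -1.4772% − 11.8143% = -13.2915% → -13.29%.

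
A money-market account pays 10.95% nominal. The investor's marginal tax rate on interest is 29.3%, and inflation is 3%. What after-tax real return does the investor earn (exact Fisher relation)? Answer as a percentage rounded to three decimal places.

4.604%

After-tax nominal return = 10.95% × (1 − 0.293) = 7.74165%.
1 + r = 1.0774165 / 1.03000 = 1.0460354
After-tax real rate = 1.0460354 − 1 → 4.604%.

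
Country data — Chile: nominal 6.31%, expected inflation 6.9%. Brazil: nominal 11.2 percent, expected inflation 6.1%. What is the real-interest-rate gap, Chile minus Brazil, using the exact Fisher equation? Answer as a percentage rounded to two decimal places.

-5.36%

Chile: (1 + 0.0631)/(1 + 0.0690) − 1 = -0.5519%
Brazil: (1 + 0.1120)/(1 + 0.0610) − 1 = 4.8068%
Differential = -0.5519% − 4.8068% = -5.3587% → -5.36%.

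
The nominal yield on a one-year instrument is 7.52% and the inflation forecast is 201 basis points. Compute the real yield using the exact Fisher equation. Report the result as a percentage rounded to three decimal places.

5.401%

1 + r = 1.07520 / 1.02010 = 1.054014
r = 1.054014 − 1 = 5.4014%, i.e. 5.401%.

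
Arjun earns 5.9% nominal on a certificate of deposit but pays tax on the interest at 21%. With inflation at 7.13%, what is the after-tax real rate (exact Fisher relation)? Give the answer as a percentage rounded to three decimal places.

After-tax nominal return = 5.9% × (1 − 0.21) = 4.6610%.
1 + r = 1.04661 / 1.07130 = 0.976953
After-tax real rate = 0.976953 − 1 → -2.305%.

-2.305%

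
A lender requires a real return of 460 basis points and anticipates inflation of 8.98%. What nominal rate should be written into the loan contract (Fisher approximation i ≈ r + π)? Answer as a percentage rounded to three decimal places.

i ≈ r + π = 4.6% + 8.98% = 13.580%.

13.580%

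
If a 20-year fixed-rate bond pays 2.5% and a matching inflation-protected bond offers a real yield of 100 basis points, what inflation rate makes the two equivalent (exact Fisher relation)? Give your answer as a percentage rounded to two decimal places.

1.49%

(1 + π) = (1 + i)/(1 + r) = 1.02500 / 1.01000 = 1.014851
Break-even inflation = 1.014851 − 1 → 1.49%.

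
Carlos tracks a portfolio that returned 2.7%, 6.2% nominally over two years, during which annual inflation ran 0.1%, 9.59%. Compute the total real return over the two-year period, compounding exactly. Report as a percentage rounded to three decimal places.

Nominal growth factor = 1.0270 × 1.0620 = 1.090674
Price-level growth factor = 1.0010 × 1.0959 = 1.096996
Real growth factor = 1.090674 / 1.096996 = 0.994237
Total real return = 0.994237 − 1 → -0.576%.

-0.576%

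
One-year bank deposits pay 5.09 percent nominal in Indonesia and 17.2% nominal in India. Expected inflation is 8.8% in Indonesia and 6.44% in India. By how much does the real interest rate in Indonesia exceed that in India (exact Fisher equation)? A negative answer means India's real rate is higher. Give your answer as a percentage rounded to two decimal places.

Indonesia: (1 + 0.0509)/(1 + 0.0880) − 1 = -3.4099%
India: (1 + 0.1720)/(1 + 0.0644) − 1 = 10.1090%
Differential = -3.4099% − 10.1090% = -13.5189% → -13.52%.

-13.52%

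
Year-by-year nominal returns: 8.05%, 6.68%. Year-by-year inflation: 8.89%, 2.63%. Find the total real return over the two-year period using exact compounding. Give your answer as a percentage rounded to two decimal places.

Compound the nominal returns: 1.0805 × 1.0668 = 1.152677.
Compound inflation: 1.0889 × 1.0263 = 1.117538.
Deflate: 1.152677 / 1.117538 = 1.031444.
Total real return = 1.031444 − 1 → 3.14%.

3.14%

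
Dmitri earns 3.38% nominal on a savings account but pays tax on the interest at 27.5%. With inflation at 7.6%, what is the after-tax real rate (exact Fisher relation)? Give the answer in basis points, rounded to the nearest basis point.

After-tax nominal return = 3.38% × (1 − 0.275) = 2.4505%.
1 + r = 1.024505 / 1.07600 = 0.952142
After-tax real rate = 0.952142 − 1 → -479 basis points.

-479 basis points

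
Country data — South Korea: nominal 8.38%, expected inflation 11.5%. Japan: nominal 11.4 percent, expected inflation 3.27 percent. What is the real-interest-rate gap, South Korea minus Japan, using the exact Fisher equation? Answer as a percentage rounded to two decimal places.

-10.67%

South Korea: (1 + 0.0838)/(1 + 0.1150) − 1 = -2.7982%
Japan: (1 + 0.1140)/(1 + 0.0327) − 1 = 7.8726%
Differential = -2.7982% − 7.8726% = -10.6708% → -10.67%.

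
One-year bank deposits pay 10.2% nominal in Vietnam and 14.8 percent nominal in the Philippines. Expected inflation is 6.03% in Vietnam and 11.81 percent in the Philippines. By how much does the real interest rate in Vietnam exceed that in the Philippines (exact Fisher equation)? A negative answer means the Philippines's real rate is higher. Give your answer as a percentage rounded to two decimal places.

Vietnam: (1 + 0.1020)/(1 + 0.0603) − 1 = 3.9328%
The Philippines: (1 + 0.1480)/(1 + 0.1181) − 1 = 2.6742%
Differential = 3.9328% − 2.6742% = 1.2587% → 1.26%.

1.26%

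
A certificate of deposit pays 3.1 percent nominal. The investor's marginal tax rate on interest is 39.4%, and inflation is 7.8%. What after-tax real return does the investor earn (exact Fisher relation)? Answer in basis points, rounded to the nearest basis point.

After-tax nominal return = 3.1% × (1 − 0.394) = 1.8786%.
1 + r = 1.018786 / 1.07800 = 0.945071
After-tax real rate = 0.945071 − 1 → -549 basis points.

-549 basis points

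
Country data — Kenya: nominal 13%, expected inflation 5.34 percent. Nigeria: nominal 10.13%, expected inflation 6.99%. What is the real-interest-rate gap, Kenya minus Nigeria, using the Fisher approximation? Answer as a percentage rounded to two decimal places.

Kenya: 13% − 5.34% = 7.660%
Nigeria: 10.13% − 6.99% = 3.140%
Differential = 4.520% → 4.52%.

4.52%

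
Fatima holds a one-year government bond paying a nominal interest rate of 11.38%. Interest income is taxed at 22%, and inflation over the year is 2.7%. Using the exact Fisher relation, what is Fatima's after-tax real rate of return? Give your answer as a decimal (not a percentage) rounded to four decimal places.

0.0601

After-tax nominal return = 11.38% × (1 − 0.22) = 8.8764%.
1 + r = 1.088764 / 1.02700 = 1.060140
After-tax real rate = 1.060140 − 1 → 0.0601.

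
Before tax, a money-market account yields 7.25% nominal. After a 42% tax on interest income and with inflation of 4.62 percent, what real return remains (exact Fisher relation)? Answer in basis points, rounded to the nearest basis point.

-40 basis points

After-tax nominal return = 7.25% × (1 − 0.42) = 4.2050%.
1 + r = 1.04205 / 1.04620 = 0.996033
After-tax real rate = 0.996033 − 1 → -40 basis points.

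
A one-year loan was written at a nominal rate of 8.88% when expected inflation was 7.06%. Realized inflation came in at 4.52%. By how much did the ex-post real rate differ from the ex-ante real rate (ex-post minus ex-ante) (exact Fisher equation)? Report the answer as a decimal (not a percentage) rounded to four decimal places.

Ex-ante: (1 + 0.0888)/(1 + 0.0706) − 1 = 1.7000%
Ex-post: (1 + 0.0888)/(1 + 0.0452) − 1 = 4.1715%
Difference (ex-post − ex-ante) = 2.4715% → 0.0247.

0.0247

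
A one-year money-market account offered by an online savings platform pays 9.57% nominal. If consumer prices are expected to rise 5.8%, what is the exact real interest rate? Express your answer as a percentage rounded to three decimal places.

3.563%

By the Fisher equation, 1 + r = (1 + i)/(1 + π).
1 + r = 1.09570 / 1.05800 = 1.035633
r = 1.035633 − 1 = 3.5633%, i.e. 3.563%.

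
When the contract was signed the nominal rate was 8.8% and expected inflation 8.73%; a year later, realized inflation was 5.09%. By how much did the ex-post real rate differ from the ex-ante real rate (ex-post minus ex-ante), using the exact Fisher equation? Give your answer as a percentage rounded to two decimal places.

3.47%

Ex-ante: (1 + 0.0880)/(1 + 0.0873) − 1 = 0.0644%
Ex-post: (1 + 0.0880)/(1 + 0.0509) − 1 = 3.5303%
Difference (ex-post − ex-ante) = 3.4659% → 3.47%.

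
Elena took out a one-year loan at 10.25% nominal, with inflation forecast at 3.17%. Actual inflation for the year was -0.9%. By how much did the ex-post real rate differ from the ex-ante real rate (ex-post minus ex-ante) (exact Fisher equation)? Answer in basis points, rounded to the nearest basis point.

439 basis points

Ex-ante: (1 + 0.1025)/(1 + 0.0317) − 1 = 6.8625%
Ex-post: (1 + 0.1025)/(1 − 0.0090) − 1 = 11.2513%
Difference (ex-post − ex-ante) = 4.3888% → 439 basis points.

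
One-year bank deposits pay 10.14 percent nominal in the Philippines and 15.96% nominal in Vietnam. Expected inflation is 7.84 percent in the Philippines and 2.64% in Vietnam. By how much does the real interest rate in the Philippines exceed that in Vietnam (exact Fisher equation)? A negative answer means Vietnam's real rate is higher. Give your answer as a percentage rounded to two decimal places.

The Philippines: (1 + 0.1014)/(1 + 0.0784) − 1 = 2.1328%
Vietnam: (1 + 0.1596)/(1 + 0.0264) − 1 = 12.9774%
Differential = 2.1328% − 12.9774% = -10.8446% → -10.84%.

-10.84%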